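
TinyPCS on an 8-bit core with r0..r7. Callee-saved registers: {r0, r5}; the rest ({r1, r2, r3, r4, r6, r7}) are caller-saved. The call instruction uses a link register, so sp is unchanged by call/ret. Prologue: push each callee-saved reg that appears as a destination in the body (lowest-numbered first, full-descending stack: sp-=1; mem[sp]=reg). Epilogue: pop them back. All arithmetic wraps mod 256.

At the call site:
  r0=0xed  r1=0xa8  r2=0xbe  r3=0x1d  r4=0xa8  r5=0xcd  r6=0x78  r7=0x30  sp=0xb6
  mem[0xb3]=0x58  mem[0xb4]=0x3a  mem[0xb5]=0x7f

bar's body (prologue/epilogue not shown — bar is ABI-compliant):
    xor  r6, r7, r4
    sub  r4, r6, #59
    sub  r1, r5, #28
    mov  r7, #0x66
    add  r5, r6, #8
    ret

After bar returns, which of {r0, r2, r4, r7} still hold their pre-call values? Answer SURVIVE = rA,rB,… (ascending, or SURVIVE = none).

SURVIVE = r0,r2

prologue: push r5 -> mem[0xb5]=0xcd, sp=0xb5
body[0] xor  r6, r7, r4 -> r6=0x98
body[1] sub  r4, r6, #59 -> r4=0x5d
body[2] sub  r1, r5, #28 -> r1=0xb1
body[3] mov  r7, #0x66 -> r7=0x66
body[4] add  r5, r6, #8 -> r5=0xa0
epilogue: pop r5=0xcd, sp=0xb6
r0: callee-saved, written=False
r2: caller-saved, written=False
r4: caller-saved, written=True
r7: caller-saved, written=True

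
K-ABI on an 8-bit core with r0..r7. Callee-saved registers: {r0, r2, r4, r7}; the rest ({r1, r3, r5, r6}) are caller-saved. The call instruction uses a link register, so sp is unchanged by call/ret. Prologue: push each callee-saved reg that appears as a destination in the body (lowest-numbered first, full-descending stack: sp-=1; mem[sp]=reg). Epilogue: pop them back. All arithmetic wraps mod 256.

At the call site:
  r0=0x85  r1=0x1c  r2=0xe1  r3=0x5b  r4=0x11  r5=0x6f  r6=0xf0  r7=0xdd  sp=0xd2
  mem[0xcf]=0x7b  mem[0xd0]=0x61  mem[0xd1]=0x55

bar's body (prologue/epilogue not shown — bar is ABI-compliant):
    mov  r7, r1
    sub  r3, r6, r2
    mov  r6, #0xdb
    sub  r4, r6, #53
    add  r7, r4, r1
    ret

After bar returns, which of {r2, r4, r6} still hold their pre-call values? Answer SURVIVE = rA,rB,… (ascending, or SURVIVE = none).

prologue: push r4 → mem[0xd1]=0x11, sp=0xd1
prologue: push r7 → mem[0xd0]=0xdd, sp=0xd0
body[0] mov  r7, r1 → r7=0x1c
body[1] sub  r3, r6, r2 → r3=0x0f
body[2] mov  r6, #0xdb → r6=0xdb
body[3] sub  r4, r6, #53 → r4=0xa6
body[4] add  r7, r4, r1 → r7=0xc2
epilogue: pop r7=0xdd, sp=0xd1
epilogue: pop r4=0x11, sp=0xd2
r2: callee-saved, written=False
r4: callee-saved, written=True
r6: caller-saved, written=True

SURVIVE = r2,r4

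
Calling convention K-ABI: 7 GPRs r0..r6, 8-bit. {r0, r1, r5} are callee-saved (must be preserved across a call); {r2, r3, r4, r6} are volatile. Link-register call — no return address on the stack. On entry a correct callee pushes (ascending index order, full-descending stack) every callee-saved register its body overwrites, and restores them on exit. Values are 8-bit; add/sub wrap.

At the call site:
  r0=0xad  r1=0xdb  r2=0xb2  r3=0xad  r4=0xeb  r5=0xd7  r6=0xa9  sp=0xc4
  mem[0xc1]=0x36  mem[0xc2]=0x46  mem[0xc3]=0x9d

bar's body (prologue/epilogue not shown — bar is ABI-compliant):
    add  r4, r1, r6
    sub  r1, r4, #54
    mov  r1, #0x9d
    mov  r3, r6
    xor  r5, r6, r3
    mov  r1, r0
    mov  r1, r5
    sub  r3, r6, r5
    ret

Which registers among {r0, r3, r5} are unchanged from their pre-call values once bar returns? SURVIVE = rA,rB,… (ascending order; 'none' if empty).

SURVIVE = r0,r5

prologue: push r1 -> mem[0xc3]=0xdb, sp=0xc3
prologue: push r5 -> mem[0xc2]=0xd7, sp=0xc2
body[0] add  r4, r1, r6 -> r4=0x84
body[1] sub  r1, r4, #54 -> r1=0x4e
body[2] mov  r1, #0x9d -> r1=0x9d
body[3] mov  r3, r6 -> r3=0xa9
body[4] xor  r5, r6, r3 -> r5=0x00
body[5] mov  r1, r0 -> r1=0xad
body[6] mov  r1, r5 -> r1=0x00
body[7] sub  r3, r6, r5 -> r3=0xa9
epilogue: pop r5=0xd7, sp=0xc3
epilogue: pop r1=0xdb, sp=0xc4
r0: callee-saved, written=False
r3: caller-saved, written=True
r5: callee-saved, written=True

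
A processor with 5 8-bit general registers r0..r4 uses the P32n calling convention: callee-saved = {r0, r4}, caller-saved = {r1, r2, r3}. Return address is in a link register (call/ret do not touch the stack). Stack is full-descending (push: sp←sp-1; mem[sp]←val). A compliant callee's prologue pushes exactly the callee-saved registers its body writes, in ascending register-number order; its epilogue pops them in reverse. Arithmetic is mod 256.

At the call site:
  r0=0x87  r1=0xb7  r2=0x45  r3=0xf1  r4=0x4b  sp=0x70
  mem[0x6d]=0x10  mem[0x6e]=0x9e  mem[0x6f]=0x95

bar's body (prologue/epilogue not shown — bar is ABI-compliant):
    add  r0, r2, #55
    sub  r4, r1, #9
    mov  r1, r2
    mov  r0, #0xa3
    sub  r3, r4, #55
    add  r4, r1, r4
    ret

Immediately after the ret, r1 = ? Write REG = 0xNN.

REG = 0x45

prologue: push r0 → mem[0x6f]=0x87, sp=0x6f
prologue: push r4 → mem[0x6e]=0x4b, sp=0x6e
body[0] add  r0, r2, #55 → r0=0x7c
body[1] sub  r4, r1, #9 → r4=0xae
body[2] mov  r1, r2 → r1=0x45
body[3] mov  r0, #0xa3 → r0=0xa3
body[4] sub  r3, r4, #55 → r3=0x77
body[5] add  r4, r1, r4 → r4=0xf3
epilogue: pop r4=0x4b, sp=0x6f
epilogue: pop r0=0x87, sp=0x70
r1 is caller-saved → body value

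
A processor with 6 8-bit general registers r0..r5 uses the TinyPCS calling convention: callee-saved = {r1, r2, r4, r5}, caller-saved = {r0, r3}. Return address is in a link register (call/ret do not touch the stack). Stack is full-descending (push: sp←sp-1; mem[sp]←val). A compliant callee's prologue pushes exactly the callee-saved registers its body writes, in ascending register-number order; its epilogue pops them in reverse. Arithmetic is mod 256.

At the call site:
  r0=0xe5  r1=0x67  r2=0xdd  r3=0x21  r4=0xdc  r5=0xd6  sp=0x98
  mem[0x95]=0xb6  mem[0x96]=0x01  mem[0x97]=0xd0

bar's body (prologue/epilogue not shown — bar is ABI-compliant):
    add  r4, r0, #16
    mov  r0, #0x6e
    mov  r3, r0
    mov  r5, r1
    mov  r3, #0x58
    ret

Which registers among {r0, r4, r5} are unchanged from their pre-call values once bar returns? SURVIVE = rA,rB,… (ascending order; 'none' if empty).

prologue: push r4 → mem[0x97]=0xdc, sp=0x97
prologue: push r5 → mem[0x96]=0xd6, sp=0x96
body[0] add  r4, r0, #16 → r4=0xf5
body[1] mov  r0, #0x6e → r0=0x6e
body[2] mov  r3, r0 → r3=0x6e
body[3] mov  r5, r1 → r5=0x67
body[4] mov  r3, #0x58 → r3=0x58
epilogue: pop r5=0xd6, sp=0x97
epilogue: pop r4=0xdc, sp=0x98
r0: caller-saved, written=True
r4: callee-saved, written=True
r5: callee-saved, written=True

SURVIVE = r4,r5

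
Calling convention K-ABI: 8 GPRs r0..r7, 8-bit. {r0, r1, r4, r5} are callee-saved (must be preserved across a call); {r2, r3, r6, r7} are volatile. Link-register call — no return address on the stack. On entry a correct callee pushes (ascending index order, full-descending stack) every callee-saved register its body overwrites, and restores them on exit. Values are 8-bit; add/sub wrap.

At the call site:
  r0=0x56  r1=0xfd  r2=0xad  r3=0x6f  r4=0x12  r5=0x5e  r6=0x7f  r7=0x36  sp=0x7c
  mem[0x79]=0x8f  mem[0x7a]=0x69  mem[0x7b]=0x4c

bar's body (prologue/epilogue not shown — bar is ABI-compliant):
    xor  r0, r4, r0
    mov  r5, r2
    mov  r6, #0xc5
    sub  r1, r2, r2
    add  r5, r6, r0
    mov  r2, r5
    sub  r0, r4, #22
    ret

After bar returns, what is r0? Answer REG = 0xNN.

REG = 0x56

prologue: push r0 -> mem[0x7b]=0x56, sp=0x7b
prologue: push r1 -> mem[0x7a]=0xfd, sp=0x7a
prologue: push r5 -> mem[0x79]=0x5e, sp=0x79
body[0] xor  r0, r4, r0 -> r0=0x44
body[1] mov  r5, r2 -> r5=0xad
body[2] mov  r6, #0xc5 -> r6=0xc5
body[3] sub  r1, r2, r2 -> r1=0x00
body[4] add  r5, r6, r0 -> r5=0x09
body[5] mov  r2, r5 -> r2=0x09
body[6] sub  r0, r4, #22 -> r0=0xfc
epilogue: pop r5=0x5e, sp=0x7a
epilogue: pop r1=0xfd, sp=0x7b
epilogue: pop r0=0x56, sp=0x7c
r0 is callee-saved -> restored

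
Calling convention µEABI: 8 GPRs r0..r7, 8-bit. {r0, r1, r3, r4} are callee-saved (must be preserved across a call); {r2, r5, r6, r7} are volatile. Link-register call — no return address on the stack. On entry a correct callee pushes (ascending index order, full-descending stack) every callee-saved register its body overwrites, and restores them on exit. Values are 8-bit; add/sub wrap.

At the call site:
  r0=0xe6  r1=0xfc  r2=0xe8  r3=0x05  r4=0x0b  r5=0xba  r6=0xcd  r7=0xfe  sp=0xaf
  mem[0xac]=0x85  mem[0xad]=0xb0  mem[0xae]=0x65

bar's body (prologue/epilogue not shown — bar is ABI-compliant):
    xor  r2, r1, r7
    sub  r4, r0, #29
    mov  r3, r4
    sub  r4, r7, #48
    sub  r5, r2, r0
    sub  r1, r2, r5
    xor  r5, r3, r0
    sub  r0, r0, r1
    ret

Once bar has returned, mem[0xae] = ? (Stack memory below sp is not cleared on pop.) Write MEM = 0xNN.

MEM = 0xe6

prologue: push r0 → mem[0xae]=0xe6, sp=0xae
prologue: push r1 → mem[0xad]=0xfc, sp=0xad
prologue: push r3 → mem[0xac]=0x05, sp=0xac
prologue: push r4 → mem[0xab]=0x0b, sp=0xab
body[0] xor  r2, r1, r7 → r2=0x02
body[1] sub  r4, r0, #29 → r4=0xc9
body[2] mov  r3, r4 → r3=0xc9
body[3] sub  r4, r7, #48 → r4=0xce
body[4] sub  r5, r2, r0 → r5=0x1c
body[5] sub  r1, r2, r5 → r1=0xe6
body[6] xor  r5, r3, r0 → r5=0x2f
body[7] sub  r0, r0, r1 → r0=0x00
epilogue: pop r4=0x0b, sp=0xac
epilogue: pop r3=0x05, sp=0xad
epilogue: pop r1=0xfc, sp=0xae
epilogue: pop r0=0xe6, sp=0xaf
prologue pushed ['r0', 'r1', 'r3', 'r4'] at ['0xae', '0xad', '0xac', '0xab']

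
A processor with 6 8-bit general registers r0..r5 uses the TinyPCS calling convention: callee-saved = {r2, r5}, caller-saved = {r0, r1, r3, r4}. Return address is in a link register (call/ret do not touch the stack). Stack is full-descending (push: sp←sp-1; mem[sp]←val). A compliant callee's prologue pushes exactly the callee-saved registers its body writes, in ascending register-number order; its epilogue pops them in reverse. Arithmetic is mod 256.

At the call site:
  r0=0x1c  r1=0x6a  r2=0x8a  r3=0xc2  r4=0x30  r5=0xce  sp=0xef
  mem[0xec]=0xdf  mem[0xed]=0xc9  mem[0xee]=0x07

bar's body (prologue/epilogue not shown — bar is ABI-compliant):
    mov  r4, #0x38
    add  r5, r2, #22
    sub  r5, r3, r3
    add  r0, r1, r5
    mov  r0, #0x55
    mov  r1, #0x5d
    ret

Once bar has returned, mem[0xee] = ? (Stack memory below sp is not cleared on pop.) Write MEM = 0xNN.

prologue: push r5 -> mem[0xee]=0xce, sp=0xee
body[0] mov  r4, #0x38 -> r4=0x38
body[1] add  r5, r2, #22 -> r5=0xa0
body[2] sub  r5, r3, r3 -> r5=0x00
body[3] add  r0, r1, r5 -> r0=0x6a
body[4] mov  r0, #0x55 -> r0=0x55
body[5] mov  r1, #0x5d -> r1=0x5d
epilogue: pop r5=0xce, sp=0xef
prologue pushed ['r5'] at ['0xee']

MEM = 0xce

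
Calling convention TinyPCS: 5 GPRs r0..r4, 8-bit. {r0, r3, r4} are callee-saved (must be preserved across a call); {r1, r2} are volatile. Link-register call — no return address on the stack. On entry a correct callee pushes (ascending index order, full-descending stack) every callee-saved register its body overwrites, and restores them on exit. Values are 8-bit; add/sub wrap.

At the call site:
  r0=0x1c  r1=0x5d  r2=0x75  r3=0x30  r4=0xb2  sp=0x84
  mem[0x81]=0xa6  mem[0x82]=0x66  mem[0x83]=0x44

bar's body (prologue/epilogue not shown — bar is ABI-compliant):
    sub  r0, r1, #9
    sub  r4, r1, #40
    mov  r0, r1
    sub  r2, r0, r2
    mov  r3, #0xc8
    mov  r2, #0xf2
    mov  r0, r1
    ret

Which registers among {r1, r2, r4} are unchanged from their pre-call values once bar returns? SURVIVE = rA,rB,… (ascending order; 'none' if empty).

SURVIVE = r1,r4

prologue: push r0 -> mem[0x83]=0x1c, sp=0x83
prologue: push r3 -> mem[0x82]=0x30, sp=0x82
prologue: push r4 -> mem[0x81]=0xb2, sp=0x81
body[0] sub  r0, r1, #9 -> r0=0x54
body[1] sub  r4, r1, #40 -> r4=0x35
body[2] mov  r0, r1 -> r0=0x5d
body[3] sub  r2, r0, r2 -> r2=0xe8
body[4] mov  r3, #0xc8 -> r3=0xc8
body[5] mov  r2, #0xf2 -> r2=0xf2
body[6] mov  r0, r1 -> r0=0x5d
epilogue: pop r4=0xb2, sp=0x82
epilogue: pop r3=0x30, sp=0x83
epilogue: pop r0=0x1c, sp=0x84
r1: caller-saved, written=False
r2: caller-saved, written=True
r4: callee-saved, written=True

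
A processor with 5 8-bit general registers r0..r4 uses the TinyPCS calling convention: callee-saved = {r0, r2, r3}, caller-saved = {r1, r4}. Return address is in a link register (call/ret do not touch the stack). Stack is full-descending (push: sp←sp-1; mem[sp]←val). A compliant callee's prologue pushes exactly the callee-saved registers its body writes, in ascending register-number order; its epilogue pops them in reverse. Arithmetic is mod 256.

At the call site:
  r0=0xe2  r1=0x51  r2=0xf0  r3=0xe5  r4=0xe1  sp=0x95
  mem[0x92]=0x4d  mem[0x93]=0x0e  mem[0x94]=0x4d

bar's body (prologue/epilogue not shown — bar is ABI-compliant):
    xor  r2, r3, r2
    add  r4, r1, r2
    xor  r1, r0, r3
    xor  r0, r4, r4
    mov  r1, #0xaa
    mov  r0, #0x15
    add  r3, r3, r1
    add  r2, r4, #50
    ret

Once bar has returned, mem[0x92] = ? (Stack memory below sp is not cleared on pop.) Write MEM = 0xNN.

prologue: push r0 → mem[0x94]=0xe2, sp=0x94
prologue: push r2 → mem[0x93]=0xf0, sp=0x93
prologue: push r3 → mem[0x92]=0xe5, sp=0x92
body[0] xor  r2, r3, r2 → r2=0x15
body[1] add  r4, r1, r2 → r4=0x66
body[2] xor  r1, r0, r3 → r1=0x07
body[3] xor  r0, r4, r4 → r0=0x00
body[4] mov  r1, #0xaa → r1=0xaa
body[5] mov  r0, #0x15 → r0=0x15
body[6] add  r3, r3, r1 → r3=0x8f
body[7] add  r2, r4, #50 → r2=0x98
epilogue: pop r3=0xe5, sp=0x93
epilogue: pop r2=0xf0, sp=0x94
epilogue: pop r0=0xe2, sp=0x95
prologue pushed ['r0', 'r2', 'r3'] at ['0x94', '0x93', '0x92']

MEM = 0xe5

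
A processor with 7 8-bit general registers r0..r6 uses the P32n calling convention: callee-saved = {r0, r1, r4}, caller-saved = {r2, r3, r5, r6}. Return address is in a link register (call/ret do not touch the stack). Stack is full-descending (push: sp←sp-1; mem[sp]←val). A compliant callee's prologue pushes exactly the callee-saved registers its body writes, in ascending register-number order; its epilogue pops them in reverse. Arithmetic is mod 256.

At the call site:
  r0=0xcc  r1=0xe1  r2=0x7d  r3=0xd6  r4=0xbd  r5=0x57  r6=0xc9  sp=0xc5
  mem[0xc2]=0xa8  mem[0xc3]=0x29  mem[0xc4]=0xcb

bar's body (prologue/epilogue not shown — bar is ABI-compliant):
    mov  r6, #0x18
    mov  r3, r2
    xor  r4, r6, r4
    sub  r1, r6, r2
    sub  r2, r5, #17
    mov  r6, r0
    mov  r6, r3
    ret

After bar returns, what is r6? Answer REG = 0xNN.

REG = 0x7d

prologue: push r1 -> mem[0xc4]=0xe1, sp=0xc4
prologue: push r4 -> mem[0xc3]=0xbd, sp=0xc3
body[0] mov  r6, #0x18 -> r6=0x18
body[1] mov  r3, r2 -> r3=0x7d
body[2] xor  r4, r6, r4 -> r4=0xa5
body[3] sub  r1, r6, r2 -> r1=0x9b
body[4] sub  r2, r5, #17 -> r2=0x46
body[5] mov  r6, r0 -> r6=0xcc
body[6] mov  r6, r3 -> r6=0x7d
epilogue: pop r4=0xbd, sp=0xc4
epilogue: pop r1=0xe1, sp=0xc5
r6 is caller-saved -> body value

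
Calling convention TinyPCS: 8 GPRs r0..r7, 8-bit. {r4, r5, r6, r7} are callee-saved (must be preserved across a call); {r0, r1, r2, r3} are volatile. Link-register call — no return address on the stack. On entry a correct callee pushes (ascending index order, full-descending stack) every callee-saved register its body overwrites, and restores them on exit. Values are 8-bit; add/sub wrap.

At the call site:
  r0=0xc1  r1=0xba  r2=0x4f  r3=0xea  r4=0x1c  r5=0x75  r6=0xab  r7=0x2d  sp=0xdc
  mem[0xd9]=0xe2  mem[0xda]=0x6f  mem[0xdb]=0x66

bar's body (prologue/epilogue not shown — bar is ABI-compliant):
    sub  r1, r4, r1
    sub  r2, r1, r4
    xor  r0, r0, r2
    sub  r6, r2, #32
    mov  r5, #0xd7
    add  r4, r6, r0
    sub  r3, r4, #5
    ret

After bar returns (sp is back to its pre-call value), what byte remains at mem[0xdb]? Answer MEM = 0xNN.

prologue: push r4 -> mem[0xdb]=0x1c, sp=0xdb
prologue: push r5 -> mem[0xda]=0x75, sp=0xda
prologue: push r6 -> mem[0xd9]=0xab, sp=0xd9
body[0] sub  r1, r4, r1 -> r1=0x62
body[1] sub  r2, r1, r4 -> r2=0x46
body[2] xor  r0, r0, r2 -> r0=0x87
body[3] sub  r6, r2, #32 -> r6=0x26
body[4] mov  r5, #0xd7 -> r5=0xd7
body[5] add  r4, r6, r0 -> r4=0xad
body[6] sub  r3, r4, #5 -> r3=0xa8
epilogue: pop r6=0xab, sp=0xda
epilogue: pop r5=0x75, sp=0xdb
epilogue: pop r4=0x1c, sp=0xdc
prologue pushed ['r4', 'r5', 'r6'] at ['0xdb', '0xda', '0xd9']

MEM = 0x1c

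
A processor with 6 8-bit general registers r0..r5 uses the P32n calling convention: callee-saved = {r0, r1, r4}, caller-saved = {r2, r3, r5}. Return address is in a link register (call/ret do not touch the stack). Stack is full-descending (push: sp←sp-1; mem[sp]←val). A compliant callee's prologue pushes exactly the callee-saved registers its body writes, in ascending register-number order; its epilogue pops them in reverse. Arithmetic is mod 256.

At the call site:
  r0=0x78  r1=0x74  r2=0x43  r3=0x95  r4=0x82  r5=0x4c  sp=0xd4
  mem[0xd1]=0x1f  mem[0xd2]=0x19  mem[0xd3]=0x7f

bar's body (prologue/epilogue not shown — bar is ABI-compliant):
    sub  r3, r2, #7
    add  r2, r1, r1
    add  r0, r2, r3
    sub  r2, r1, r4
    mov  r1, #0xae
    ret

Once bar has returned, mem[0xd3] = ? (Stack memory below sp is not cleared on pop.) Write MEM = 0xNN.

MEM = 0x78

prologue: push r0 → mem[0xd3]=0x78, sp=0xd3
prologue: push r1 → mem[0xd2]=0x74, sp=0xd2
body[0] sub  r3, r2, #7 → r3=0x3c
body[1] add  r2, r1, r1 → r2=0xe8
body[2] add  r0, r2, r3 → r0=0x24
body[3] sub  r2, r1, r4 → r2=0xf2
body[4] mov  r1, #0xae → r1=0xae
epilogue: pop r1=0x74, sp=0xd3
epilogue: pop r0=0x78, sp=0xd4
prologue pushed ['r0', 'r1'] at ['0xd3', '0xd2']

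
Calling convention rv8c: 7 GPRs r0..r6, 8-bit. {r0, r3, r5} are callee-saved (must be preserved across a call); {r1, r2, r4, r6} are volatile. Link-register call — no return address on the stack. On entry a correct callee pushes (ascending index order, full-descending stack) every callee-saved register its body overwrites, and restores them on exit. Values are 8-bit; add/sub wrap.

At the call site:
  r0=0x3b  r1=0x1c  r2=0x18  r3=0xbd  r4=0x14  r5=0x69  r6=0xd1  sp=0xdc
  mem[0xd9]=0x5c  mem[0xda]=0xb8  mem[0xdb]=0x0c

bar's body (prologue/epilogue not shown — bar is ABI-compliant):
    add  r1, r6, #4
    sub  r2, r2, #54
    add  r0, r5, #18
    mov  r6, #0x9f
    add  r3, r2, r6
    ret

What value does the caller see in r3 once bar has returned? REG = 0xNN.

prologue: push r0 -> mem[0xdb]=0x3b, sp=0xdb
prologue: push r3 -> mem[0xda]=0xbd, sp=0xda
body[0] add  r1, r6, #4 -> r1=0xd5
body[1] sub  r2, r2, #54 -> r2=0xe2
body[2] add  r0, r5, #18 -> r0=0x7b
body[3] mov  r6, #0x9f -> r6=0x9f
body[4] add  r3, r2, r6 -> r3=0x81
epilogue: pop r3=0xbd, sp=0xdb
epilogue: pop r0=0x3b, sp=0xdc
r3 is callee-saved -> restored

REG = 0xbd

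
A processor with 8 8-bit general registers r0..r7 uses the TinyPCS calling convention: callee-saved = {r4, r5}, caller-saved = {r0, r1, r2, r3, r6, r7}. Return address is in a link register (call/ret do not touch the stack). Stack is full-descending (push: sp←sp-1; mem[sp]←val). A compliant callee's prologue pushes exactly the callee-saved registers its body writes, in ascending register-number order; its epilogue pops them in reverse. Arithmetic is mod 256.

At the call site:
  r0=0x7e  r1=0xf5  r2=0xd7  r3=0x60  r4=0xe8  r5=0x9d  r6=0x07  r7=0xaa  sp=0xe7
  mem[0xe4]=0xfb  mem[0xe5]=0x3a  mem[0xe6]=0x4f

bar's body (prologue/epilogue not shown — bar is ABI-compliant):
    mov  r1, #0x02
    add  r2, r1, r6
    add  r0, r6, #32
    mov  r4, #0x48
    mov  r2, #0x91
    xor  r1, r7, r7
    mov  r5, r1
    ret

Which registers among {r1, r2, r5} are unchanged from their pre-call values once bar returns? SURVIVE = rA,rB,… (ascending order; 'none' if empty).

SURVIVE = r5

prologue: push r4 -> mem[0xe6]=0xe8, sp=0xe6
prologue: push r5 -> mem[0xe5]=0x9d, sp=0xe5
body[0] mov  r1, #0x02 -> r1=0x02
body[1] add  r2, r1, r6 -> r2=0x09
body[2] add  r0, r6, #32 -> r0=0x27
body[3] mov  r4, #0x48 -> r4=0x48
body[4] mov  r2, #0x91 -> r2=0x91
body[5] xor  r1, r7, r7 -> r1=0x00
body[6] mov  r5, r1 -> r5=0x00
epilogue: pop r5=0x9d, sp=0xe6
epilogue: pop r4=0xe8, sp=0xe7
r1: caller-saved, written=True
r2: caller-saved, written=True
r5: callee-saved, written=True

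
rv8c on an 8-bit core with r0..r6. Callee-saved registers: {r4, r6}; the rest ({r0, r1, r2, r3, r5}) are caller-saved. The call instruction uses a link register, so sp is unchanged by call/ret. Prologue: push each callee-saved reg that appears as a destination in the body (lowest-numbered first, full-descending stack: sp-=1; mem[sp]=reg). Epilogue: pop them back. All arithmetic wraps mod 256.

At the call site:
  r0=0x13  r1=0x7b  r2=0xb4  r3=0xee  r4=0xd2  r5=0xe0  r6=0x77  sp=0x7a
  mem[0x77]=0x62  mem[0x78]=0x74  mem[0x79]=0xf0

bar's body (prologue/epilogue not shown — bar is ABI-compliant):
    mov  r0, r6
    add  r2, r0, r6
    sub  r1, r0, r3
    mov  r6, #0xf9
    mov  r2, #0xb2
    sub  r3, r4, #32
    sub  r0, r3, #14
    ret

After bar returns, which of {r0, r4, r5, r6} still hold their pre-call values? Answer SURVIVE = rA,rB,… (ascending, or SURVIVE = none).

prologue: push r6 -> mem[0x79]=0x77, sp=0x79
body[0] mov  r0, r6 -> r0=0x77
body[1] add  r2, r0, r6 -> r2=0xee
body[2] sub  r1, r0, r3 -> r1=0x89
body[3] mov  r6, #0xf9 -> r6=0xf9
body[4] mov  r2, #0xb2 -> r2=0xb2
body[5] sub  r3, r4, #32 -> r3=0xb2
body[6] sub  r0, r3, #14 -> r0=0xa4
epilogue: pop r6=0x77, sp=0x7a
r0: caller-saved, written=True
r4: callee-saved, written=False
r5: caller-saved, written=False
r6: callee-saved, written=True

SURVIVE = r4,r5,r6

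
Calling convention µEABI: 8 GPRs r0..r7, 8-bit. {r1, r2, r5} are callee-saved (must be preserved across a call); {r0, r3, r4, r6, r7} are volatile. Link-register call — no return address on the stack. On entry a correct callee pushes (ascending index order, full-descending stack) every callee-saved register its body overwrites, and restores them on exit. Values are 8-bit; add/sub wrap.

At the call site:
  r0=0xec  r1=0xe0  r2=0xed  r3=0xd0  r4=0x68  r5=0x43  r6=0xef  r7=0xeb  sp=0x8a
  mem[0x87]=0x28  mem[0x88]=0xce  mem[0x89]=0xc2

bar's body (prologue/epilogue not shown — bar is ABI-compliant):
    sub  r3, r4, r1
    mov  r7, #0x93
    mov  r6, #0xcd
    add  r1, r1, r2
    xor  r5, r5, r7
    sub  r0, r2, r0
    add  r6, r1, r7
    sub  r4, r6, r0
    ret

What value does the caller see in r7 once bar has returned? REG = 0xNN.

prologue: push r1 → mem[0x89]=0xe0, sp=0x89
prologue: push r5 → mem[0x88]=0x43, sp=0x88
body[0] sub  r3, r4, r1 → r3=0x88
body[1] mov  r7, #0x93 → r7=0x93
body[2] mov  r6, #0xcd → r6=0xcd
body[3] add  r1, r1, r2 → r1=0xcd
body[4] xor  r5, r5, r7 → r5=0xd0
body[5] sub  r0, r2, r0 → r0=0x01
body[6] add  r6, r1, r7 → r6=0x60
body[7] sub  r4, r6, r0 → r4=0x5f
epilogue: pop r5=0x43, sp=0x89
epilogue: pop r1=0xe0, sp=0x8a
r7 is caller-saved → body value

REG = 0x93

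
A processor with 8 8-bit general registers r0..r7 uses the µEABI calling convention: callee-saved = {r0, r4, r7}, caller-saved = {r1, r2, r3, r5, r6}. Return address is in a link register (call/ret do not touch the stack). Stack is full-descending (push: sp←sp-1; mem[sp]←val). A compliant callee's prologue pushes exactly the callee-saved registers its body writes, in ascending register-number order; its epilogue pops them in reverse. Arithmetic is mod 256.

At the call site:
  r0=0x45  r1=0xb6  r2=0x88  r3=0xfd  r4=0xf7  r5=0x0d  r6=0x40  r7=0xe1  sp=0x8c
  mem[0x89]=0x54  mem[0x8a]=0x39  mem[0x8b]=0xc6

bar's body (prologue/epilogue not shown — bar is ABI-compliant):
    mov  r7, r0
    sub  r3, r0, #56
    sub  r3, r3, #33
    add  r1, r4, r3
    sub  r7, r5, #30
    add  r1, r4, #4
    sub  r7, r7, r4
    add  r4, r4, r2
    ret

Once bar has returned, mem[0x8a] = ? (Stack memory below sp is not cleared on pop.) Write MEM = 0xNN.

prologue: push r4 → mem[0x8b]=0xf7, sp=0x8b
prologue: push r7 → mem[0x8a]=0xe1, sp=0x8a
body[0] mov  r7, r0 → r7=0x45
body[1] sub  r3, r0, #56 → r3=0x0d
body[2] sub  r3, r3, #33 → r3=0xec
body[3] add  r1, r4, r3 → r1=0xe3
body[4] sub  r7, r5, #30 → r7=0xef
body[5] add  r1, r4, #4 → r1=0xfb
body[6] sub  r7, r7, r4 → r7=0xf8
body[7] add  r4, r4, r2 → r4=0x7f
epilogue: pop r7=0xe1, sp=0x8b
epilogue: pop r4=0xf7, sp=0x8c
prologue pushed ['r4', 'r7'] at ['0x8b', '0x8a']

MEM = 0xe1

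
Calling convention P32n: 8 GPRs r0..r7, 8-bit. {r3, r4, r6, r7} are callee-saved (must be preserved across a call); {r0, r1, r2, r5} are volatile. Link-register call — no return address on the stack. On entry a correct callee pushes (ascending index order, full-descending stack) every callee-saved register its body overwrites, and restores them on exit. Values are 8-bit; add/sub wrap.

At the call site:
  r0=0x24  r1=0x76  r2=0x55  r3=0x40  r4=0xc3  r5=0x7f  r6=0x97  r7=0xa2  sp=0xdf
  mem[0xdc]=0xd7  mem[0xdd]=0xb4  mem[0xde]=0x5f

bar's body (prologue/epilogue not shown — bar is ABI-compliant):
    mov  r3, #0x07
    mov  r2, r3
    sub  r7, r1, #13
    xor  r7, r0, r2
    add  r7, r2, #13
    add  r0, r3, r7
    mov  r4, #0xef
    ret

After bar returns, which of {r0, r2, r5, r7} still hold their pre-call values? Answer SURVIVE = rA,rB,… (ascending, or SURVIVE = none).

prologue: push r3 → mem[0xde]=0x40, sp=0xde
prologue: push r4 → mem[0xdd]=0xc3, sp=0xdd
prologue: push r7 → mem[0xdc]=0xa2, sp=0xdc
body[0] mov  r3, #0x07 → r3=0x07
body[1] mov  r2, r3 → r2=0x07
body[2] sub  r7, r1, #13 → r7=0x69
body[3] xor  r7, r0, r2 → r7=0x23
body[4] add  r7, r2, #13 → r7=0x14
body[5] add  r0, r3, r7 → r0=0x1b
body[6] mov  r4, #0xef → r4=0xef
epilogue: pop r7=0xa2, sp=0xdd
epilogue: pop r4=0xc3, sp=0xde
epilogue: pop r3=0x40, sp=0xdf
r0: caller-saved, written=True
r2: caller-saved, written=True
r5: caller-saved, written=False
r7: callee-saved, written=True

SURVIVE = r5,r7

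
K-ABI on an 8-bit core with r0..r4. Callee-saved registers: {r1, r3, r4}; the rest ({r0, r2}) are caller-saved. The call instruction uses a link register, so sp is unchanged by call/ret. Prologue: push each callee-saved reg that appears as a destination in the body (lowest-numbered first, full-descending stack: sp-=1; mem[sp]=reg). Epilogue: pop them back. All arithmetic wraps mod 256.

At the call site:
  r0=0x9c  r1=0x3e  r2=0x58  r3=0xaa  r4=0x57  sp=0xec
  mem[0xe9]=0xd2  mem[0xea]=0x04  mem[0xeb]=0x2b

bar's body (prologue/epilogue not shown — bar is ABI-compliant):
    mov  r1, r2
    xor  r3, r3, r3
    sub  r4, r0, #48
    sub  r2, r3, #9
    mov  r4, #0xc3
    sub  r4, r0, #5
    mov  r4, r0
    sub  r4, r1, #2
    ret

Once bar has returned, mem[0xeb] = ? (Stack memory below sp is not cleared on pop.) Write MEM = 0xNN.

MEM = 0x3e

prologue: push r1 → mem[0xeb]=0x3e, sp=0xeb
prologue: push r3 → mem[0xea]=0xaa, sp=0xea
prologue: push r4 → mem[0xe9]=0x57, sp=0xe9
body[0] mov  r1, r2 → r1=0x58
body[1] xor  r3, r3, r3 → r3=0x00
body[2] sub  r4, r0, #48 → r4=0x6c
body[3] sub  r2, r3, #9 → r2=0xf7
body[4] mov  r4, #0xc3 → r4=0xc3
body[5] sub  r4, r0, #5 → r4=0x97
body[6] mov  r4, r0 → r4=0x9c
body[7] sub  r4, r1, #2 → r4=0x56
epilogue: pop r4=0x57, sp=0xea
epilogue: pop r3=0xaa, sp=0xeb
epilogue: pop r1=0x3e, sp=0xec
prologue pushed ['r1', 'r3', 'r4'] at ['0xeb', '0xea', '0xe9']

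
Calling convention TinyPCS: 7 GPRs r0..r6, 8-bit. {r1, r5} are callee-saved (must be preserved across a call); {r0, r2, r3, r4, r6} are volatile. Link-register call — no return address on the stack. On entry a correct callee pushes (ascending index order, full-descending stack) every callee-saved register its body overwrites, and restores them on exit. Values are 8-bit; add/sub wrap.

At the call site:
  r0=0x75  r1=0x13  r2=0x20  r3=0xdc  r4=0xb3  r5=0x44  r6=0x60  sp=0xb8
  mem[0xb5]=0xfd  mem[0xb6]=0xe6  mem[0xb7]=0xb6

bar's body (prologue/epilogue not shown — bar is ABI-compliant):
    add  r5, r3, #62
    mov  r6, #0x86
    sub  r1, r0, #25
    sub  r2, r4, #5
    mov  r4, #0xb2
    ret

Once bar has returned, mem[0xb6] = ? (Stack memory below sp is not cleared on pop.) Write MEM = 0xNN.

prologue: push r1 -> mem[0xb7]=0x13, sp=0xb7
prologue: push r5 -> mem[0xb6]=0x44, sp=0xb6
body[0] add  r5, r3, #62 -> r5=0x1a
body[1] mov  r6, #0x86 -> r6=0x86
body[2] sub  r1, r0, #25 -> r1=0x5c
body[3] sub  r2, r4, #5 -> r2=0xae
body[4] mov  r4, #0xb2 -> r4=0xb2
epilogue: pop r5=0x44, sp=0xb7
epilogue: pop r1=0x13, sp=0xb8
prologue pushed ['r1', 'r5'] at ['0xb7', '0xb6']

MEM = 0x44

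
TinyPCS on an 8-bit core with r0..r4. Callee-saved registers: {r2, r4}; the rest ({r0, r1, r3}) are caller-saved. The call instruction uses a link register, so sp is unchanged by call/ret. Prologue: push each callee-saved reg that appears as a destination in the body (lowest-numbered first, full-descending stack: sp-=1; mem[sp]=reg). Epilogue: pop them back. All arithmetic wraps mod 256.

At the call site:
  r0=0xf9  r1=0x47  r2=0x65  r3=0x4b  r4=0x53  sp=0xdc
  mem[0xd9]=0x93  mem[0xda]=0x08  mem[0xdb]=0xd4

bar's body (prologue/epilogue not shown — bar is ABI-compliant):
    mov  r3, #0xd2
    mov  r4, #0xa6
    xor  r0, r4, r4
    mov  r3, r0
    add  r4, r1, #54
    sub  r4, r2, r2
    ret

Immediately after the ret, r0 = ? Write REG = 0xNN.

REG = 0x00

prologue: push r4 → mem[0xdb]=0x53, sp=0xdb
body[0] mov  r3, #0xd2 → r3=0xd2
body[1] mov  r4, #0xa6 → r4=0xa6
body[2] xor  r0, r4, r4 → r0=0x00
body[3] mov  r3, r0 → r3=0x00
body[4] add  r4, r1, #54 → r4=0x7d
body[5] sub  r4, r2, r2 → r4=0x00
epilogue: pop r4=0x53, sp=0xdc
r0 is caller-saved → body value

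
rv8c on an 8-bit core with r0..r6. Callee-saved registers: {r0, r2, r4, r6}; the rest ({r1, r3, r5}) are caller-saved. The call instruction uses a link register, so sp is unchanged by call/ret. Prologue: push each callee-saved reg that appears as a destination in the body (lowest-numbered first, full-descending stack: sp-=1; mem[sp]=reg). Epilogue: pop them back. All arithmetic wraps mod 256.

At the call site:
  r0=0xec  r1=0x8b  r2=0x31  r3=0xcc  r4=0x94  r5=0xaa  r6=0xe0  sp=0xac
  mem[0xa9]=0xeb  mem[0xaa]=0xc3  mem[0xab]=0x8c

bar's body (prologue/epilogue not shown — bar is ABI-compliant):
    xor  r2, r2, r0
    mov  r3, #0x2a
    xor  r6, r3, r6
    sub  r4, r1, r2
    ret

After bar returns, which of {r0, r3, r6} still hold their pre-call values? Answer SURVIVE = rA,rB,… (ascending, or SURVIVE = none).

SURVIVE = r0,r6

prologue: push r2 -> mem[0xab]=0x31, sp=0xab
prologue: push r4 -> mem[0xaa]=0x94, sp=0xaa
prologue: push r6 -> mem[0xa9]=0xe0, sp=0xa9
body[0] xor  r2, r2, r0 -> r2=0xdd
body[1] mov  r3, #0x2a -> r3=0x2a
body[2] xor  r6, r3, r6 -> r6=0xca
body[3] sub  r4, r1, r2 -> r4=0xae
epilogue: pop r6=0xe0, sp=0xaa
epilogue: pop r4=0x94, sp=0xab
epilogue: pop r2=0x31, sp=0xac
r0: callee-saved, written=False
r3: caller-saved, written=True
r6: callee-saved, written=True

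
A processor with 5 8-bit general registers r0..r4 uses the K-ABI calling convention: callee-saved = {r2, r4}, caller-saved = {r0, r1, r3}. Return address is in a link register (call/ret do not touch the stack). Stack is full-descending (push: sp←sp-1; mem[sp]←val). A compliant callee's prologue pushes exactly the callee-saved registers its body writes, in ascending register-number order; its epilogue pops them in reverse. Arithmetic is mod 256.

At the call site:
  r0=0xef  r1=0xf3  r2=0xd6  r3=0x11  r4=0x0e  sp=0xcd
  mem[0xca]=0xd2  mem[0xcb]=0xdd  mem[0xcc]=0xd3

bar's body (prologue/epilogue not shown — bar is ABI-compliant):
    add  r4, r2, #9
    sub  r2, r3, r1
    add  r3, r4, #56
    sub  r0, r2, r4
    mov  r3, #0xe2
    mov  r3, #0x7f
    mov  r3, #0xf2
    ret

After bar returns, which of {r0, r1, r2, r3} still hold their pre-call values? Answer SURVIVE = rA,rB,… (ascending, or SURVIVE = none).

SURVIVE = r1,r2

prologue: push r2 -> mem[0xcc]=0xd6, sp=0xcc
prologue: push r4 -> mem[0xcb]=0x0e, sp=0xcb
body[0] add  r4, r2, #9 -> r4=0xdf
body[1] sub  r2, r3, r1 -> r2=0x1e
body[2] add  r3, r4, #56 -> r3=0x17
body[3] sub  r0, r2, r4 -> r0=0x3f
body[4] mov  r3, #0xe2 -> r3=0xe2
body[5] mov  r3, #0x7f -> r3=0x7f
body[6] mov  r3, #0xf2 -> r3=0xf2
epilogue: pop r4=0x0e, sp=0xcc
epilogue: pop r2=0xd6, sp=0xcd
r0: caller-saved, written=True
r1: caller-saved, written=False
r2: callee-saved, written=True
r3: caller-saved, written=True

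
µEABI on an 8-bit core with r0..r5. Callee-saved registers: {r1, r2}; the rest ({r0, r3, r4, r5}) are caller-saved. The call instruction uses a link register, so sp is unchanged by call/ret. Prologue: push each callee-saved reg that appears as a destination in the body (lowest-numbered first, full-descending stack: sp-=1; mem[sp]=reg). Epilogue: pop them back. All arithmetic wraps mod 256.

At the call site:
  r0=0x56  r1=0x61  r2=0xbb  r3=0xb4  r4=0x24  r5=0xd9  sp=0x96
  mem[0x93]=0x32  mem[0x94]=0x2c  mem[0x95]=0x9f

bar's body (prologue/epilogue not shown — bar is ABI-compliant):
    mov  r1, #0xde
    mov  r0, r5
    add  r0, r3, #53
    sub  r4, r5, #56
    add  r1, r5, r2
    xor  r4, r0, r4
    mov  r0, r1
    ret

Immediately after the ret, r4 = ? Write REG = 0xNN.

REG = 0x48

prologue: push r1 -> mem[0x95]=0x61, sp=0x95
body[0] mov  r1, #0xde -> r1=0xde
body[1] mov  r0, r5 -> r0=0xd9
body[2] add  r0, r3, #53 -> r0=0xe9
body[3] sub  r4, r5, #56 -> r4=0xa1
body[4] add  r1, r5, r2 -> r1=0x94
body[5] xor  r4, r0, r4 -> r4=0x48
body[6] mov  r0, r1 -> r0=0x94
epilogue: pop r1=0x61, sp=0x96
r4 is caller-saved -> body value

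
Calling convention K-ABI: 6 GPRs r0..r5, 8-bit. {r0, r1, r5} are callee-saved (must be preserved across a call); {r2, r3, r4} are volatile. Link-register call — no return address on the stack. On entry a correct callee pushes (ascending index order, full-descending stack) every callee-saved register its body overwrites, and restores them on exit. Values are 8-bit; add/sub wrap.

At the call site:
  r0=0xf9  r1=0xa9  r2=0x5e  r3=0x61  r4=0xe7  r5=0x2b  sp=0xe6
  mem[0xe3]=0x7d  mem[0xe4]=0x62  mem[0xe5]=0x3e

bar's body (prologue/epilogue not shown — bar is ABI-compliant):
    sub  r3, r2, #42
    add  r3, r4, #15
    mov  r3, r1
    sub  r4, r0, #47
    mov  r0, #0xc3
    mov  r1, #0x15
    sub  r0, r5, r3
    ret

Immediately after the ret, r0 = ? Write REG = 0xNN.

prologue: push r0 -> mem[0xe5]=0xf9, sp=0xe5
prologue: push r1 -> mem[0xe4]=0xa9, sp=0xe4
body[0] sub  r3, r2, #42 -> r3=0x34
body[1] add  r3, r4, #15 -> r3=0xf6
body[2] mov  r3, r1 -> r3=0xa9
body[3] sub  r4, r0, #47 -> r4=0xca
body[4] mov  r0, #0xc3 -> r0=0xc3
body[5] mov  r1, #0x15 -> r1=0x15
body[6] sub  r0, r5, r3 -> r0=0x82
epilogue: pop r1=0xa9, sp=0xe5
epilogue: pop r0=0xf9, sp=0xe6
r0 is callee-saved -> restored

REG = 0xf9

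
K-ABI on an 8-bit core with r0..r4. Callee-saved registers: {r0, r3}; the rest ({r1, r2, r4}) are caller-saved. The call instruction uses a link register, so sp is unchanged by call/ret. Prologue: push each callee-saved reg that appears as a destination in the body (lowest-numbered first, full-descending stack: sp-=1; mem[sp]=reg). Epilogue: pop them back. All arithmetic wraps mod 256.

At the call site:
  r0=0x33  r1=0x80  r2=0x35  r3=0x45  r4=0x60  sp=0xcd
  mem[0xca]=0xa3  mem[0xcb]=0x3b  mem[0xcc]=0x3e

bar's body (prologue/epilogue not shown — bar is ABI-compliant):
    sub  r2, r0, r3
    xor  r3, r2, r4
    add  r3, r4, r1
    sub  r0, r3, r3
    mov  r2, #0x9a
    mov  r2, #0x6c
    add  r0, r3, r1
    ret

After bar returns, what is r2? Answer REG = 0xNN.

REG = 0x6c

prologue: push r0 -> mem[0xcc]=0x33, sp=0xcc
prologue: push r3 -> mem[0xcb]=0x45, sp=0xcb
body[0] sub  r2, r0, r3 -> r2=0xee
body[1] xor  r3, r2, r4 -> r3=0x8e
body[2] add  r3, r4, r1 -> r3=0xe0
body[3] sub  r0, r3, r3 -> r0=0x00
body[4] mov  r2, #0x9a -> r2=0x9a
body[5] mov  r2, #0x6c -> r2=0x6c
body[6] add  r0, r3, r1 -> r0=0x60
epilogue: pop r3=0x45, sp=0xcc
epilogue: pop r0=0x33, sp=0xcd
r2 is caller-saved -> body value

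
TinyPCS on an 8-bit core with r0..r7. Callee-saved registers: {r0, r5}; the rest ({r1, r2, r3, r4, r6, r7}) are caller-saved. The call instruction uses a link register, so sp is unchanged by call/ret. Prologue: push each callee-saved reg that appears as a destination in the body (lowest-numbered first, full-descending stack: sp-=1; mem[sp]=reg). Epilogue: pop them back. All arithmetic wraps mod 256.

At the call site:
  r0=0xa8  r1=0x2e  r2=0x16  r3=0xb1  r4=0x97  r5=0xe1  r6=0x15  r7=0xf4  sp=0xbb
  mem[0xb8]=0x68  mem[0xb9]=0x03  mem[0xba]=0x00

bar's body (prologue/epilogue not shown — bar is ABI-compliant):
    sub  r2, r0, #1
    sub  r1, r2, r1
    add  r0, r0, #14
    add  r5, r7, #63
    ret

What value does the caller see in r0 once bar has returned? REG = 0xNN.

prologue: push r0 → mem[0xba]=0xa8, sp=0xba
prologue: push r5 → mem[0xb9]=0xe1, sp=0xb9
body[0] sub  r2, r0, #1 → r2=0xa7
body[1] sub  r1, r2, r1 → r1=0x79
body[2] add  r0, r0, #14 → r0=0xb6
body[3] add  r5, r7, #63 → r5=0x33
epilogue: pop r5=0xe1, sp=0xba
epilogue: pop r0=0xa8, sp=0xbb
r0 is callee-saved → restored

REG = 0xa8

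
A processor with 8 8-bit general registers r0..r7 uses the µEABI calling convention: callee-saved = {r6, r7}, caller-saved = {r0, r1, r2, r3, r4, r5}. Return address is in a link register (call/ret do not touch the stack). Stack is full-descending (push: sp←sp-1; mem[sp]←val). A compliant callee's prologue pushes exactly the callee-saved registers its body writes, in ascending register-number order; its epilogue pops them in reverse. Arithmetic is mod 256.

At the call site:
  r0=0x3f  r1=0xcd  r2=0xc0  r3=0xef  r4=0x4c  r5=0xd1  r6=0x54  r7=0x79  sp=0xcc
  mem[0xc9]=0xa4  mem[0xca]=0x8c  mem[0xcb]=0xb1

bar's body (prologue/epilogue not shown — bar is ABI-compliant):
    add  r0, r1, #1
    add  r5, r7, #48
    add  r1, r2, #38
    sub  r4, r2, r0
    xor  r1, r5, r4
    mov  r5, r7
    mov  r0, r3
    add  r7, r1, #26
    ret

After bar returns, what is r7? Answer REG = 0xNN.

REG = 0x79

prologue: push r7 → mem[0xcb]=0x79, sp=0xcb
body[0] add  r0, r1, #1 → r0=0xce
body[1] add  r5, r7, #48 → r5=0xa9
body[2] add  r1, r2, #38 → r1=0xe6
body[3] sub  r4, r2, r0 → r4=0xf2
body[4] xor  r1, r5, r4 → r1=0x5b
body[5] mov  r5, r7 → r5=0x79
body[6] mov  r0, r3 → r0=0xef
body[7] add  r7, r1, #26 → r7=0x75
epilogue: pop r7=0x79, sp=0xcc
r7 is callee-saved → restored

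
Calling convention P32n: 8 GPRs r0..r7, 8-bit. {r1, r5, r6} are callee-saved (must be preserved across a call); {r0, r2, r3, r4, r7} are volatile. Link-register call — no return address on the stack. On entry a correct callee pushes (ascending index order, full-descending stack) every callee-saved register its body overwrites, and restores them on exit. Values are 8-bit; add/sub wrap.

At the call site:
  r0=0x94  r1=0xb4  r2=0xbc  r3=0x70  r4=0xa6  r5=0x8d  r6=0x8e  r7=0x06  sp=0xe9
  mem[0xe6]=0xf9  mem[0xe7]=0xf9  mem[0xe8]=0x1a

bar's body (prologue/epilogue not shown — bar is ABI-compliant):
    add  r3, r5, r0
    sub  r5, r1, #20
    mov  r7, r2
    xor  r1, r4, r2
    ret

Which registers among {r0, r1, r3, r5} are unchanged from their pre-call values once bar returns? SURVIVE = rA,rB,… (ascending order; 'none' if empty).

SURVIVE = r0,r1,r5

prologue: push r1 -> mem[0xe8]=0xb4, sp=0xe8
prologue: push r5 -> mem[0xe7]=0x8d, sp=0xe7
body[0] add  r3, r5, r0 -> r3=0x21
body[1] sub  r5, r1, #20 -> r5=0xa0
body[2] mov  r7, r2 -> r7=0xbc
body[3] xor  r1, r4, r2 -> r1=0x1a
epilogue: pop r5=0x8d, sp=0xe8
epilogue: pop r1=0xb4, sp=0xe9
r0: caller-saved, written=False
r1: callee-saved, written=True
r3: caller-saved, written=True
r5: callee-saved, written=True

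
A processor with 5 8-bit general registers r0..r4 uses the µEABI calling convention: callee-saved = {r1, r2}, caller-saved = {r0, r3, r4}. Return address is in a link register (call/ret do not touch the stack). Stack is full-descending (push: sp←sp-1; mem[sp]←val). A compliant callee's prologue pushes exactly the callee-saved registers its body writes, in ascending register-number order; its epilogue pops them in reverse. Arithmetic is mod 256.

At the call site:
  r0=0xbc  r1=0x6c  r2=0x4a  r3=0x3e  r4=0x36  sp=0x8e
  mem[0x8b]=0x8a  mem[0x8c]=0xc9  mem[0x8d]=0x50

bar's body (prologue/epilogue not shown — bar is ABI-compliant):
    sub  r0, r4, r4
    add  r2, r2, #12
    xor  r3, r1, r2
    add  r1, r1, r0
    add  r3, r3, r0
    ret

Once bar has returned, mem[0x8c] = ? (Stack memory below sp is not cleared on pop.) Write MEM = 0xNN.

prologue: push r1 -> mem[0x8d]=0x6c, sp=0x8d
prologue: push r2 -> mem[0x8c]=0x4a, sp=0x8c
body[0] sub  r0, r4, r4 -> r0=0x00
body[1] add  r2, r2, #12 -> r2=0x56
body[2] xor  r3, r1, r2 -> r3=0x3a
body[3] add  r1, r1, r0 -> r1=0x6c
body[4] add  r3, r3, r0 -> r3=0x3a
epilogue: pop r2=0x4a, sp=0x8d
epilogue: pop r1=0x6c, sp=0x8e
prologue pushed ['r1', 'r2'] at ['0x8d', '0x8c']

MEM = 0x4a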